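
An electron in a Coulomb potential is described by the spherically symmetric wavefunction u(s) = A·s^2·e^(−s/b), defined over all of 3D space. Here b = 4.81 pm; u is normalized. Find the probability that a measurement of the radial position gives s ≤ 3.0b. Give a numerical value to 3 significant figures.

With dV = 4πs²ds, the probability is ∫|u|² dV over s ≤ 3.0b.
The full normalization integral is A²·[45·π·b^7/2] = 1, fixing A².
Let t = s/b; then A², 4π and the length scale all cancel, so P = ∫_{0}^{3.0} t^6·e^(-2·t) dt ÷ ∫_{0}^{∞} t^6·e^(-2·t) dt.
With ∫ t^6·e^(-2·t) dt = -(4·t^6 + 12·t^5 + 30·t^4 + 60·t^3 + 90·t^2 + 90·t + 45)·e^(-2·t)/8 + C, the region integral is ≈ 2.2145 and the full one is 45/8.
Taking the ratio yields P = 0.3937.

P ≈ 0.394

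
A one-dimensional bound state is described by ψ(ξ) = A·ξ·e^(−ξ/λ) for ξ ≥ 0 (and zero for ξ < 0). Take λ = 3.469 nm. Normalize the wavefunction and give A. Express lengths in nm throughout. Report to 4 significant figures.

A ≈ 0.3095 nm^(-3/2)

Normalization requires ∫|ψ|² dξ = 1, integrated from 0 to ∞.
With ∫₀^∞ ξ^2 e^(−αξ) dξ = 2!/α^3, the integral (without the A² prefactor) comes out to λ^3/4.
Plugging in λ = 3.469 yields A = 0.30954.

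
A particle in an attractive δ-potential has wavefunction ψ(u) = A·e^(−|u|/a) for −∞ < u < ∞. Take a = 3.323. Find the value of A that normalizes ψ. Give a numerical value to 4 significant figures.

We need A² ∫|f|² du = 1, taking the integral from −∞ to ∞.
With ψ = A·e^(−|u|/a), the integral evaluates to A²·[a].
Hence A² = 1/[a].
With a = 3.323: A² = 0.30093 and A = 0.54857.

A ≈ 0.5486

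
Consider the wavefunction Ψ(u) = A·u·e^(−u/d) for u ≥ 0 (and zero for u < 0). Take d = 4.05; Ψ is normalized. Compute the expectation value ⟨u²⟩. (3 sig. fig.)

⟨u^2⟩ ≈ 49.2

The expectation value is the |Ψ|²-weighted average of u^2: ∫ u^2|Ψ|² du.
Since the A² factors cancel between numerator and denominator, ⟨u²⟩ = 3·d^2.
With d = 4.05, ⟨u^2⟩ = 49.21.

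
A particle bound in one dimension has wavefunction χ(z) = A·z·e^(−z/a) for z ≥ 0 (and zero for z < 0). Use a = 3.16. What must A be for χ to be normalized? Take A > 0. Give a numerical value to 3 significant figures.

Normalization requires ∫|χ|² dz = 1, integrated from 0 to ∞.
Recall ∫₀^∞ z^m e^(−z/β) dz = m!·β^(m+1), ∫|χ|² dz = A²·(a^3/4).
Substituting a = 3.16 gives A² = 0.1268, so A = 0.3560.

A ≈ 0.356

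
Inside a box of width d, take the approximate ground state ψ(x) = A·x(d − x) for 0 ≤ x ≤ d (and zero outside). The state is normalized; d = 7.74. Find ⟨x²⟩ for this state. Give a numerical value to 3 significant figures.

⟨x^2⟩ ≈ 17.1

By definition ⟨x²⟩ = ∫ x^2 |ψ(x)|² dx.
Evaluating both integrals, ⟨x²⟩ = 2·d^2/7.
Putting d = 7.74 gives 17.12.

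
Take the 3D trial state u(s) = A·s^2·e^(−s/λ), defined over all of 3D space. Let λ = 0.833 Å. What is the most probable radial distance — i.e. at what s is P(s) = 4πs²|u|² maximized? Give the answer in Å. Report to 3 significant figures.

The maximum of P(s) = 4πs²|u|² occurs where its derivative vanishes.
This gives s = 3·λ.
With λ = 0.833, the most probable radial distance is 2.499 Å.

s ≈ 2.50 Å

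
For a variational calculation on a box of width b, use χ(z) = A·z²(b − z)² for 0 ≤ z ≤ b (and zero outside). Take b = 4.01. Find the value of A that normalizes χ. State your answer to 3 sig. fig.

A ≈ 0.0485

Normalization requires ∫|χ|² dz = 1, integrated from 0 to b.
Expanding the polynomial and integrating term by term, the integral (without the A² prefactor) comes out to b^9/630.
So A² = (b^9/630)^(−1).
With b = 4.01: A² = 0.002350 and A = 0.04848.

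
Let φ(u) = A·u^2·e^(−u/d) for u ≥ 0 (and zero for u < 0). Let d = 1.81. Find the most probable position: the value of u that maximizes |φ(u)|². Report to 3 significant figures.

u ≈ 3.62

The maximum of |φ(u)|² occurs where its derivative vanishes.
Solving yields u = 2·d.
With d = 1.81, the most probable position is 3.620.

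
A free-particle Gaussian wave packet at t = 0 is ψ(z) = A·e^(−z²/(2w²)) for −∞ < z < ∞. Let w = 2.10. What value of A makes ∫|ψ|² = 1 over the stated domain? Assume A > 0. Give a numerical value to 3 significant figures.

A ≈ 0.518

Require ∫ |ψ|² dz = 1 over the whole domain.
With ∫_{−∞}^{∞} z^(2m) e^(−αz²) dz = (2m−1)!!·√π / (2^m α^(m+1/2)), with ψ = A·e^(−z²/(2w²)), the integral evaluates to A²·[√(π)·w].
So A² = (√(π)·w)^(−1).
Substituting w = 2.10 gives A² = 0.2687, so A = 0.5183.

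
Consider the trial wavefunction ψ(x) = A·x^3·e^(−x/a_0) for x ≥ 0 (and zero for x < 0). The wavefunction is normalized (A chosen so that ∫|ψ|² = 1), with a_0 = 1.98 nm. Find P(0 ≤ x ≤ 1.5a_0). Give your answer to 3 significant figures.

|ψ|² is the probability density, so P = ∫_{0}^{1.5a_0} |ψ|² dx.
The normalization integral ∫|ψ|²dx over the whole domain equals 45·a_0^7/8·A², and A² cancels in the ratio.
In terms of u = x/a_0 (A² and the length scale cancel between numerator and denominator), P = [∫_{0}^{1.5} u^6·e^(-2·u) du] / [∫_{0}^{∞} u^6·e^(-2·u) du].
An antiderivative of u^6·e^(-2·u) is -(4·u^6 + 12·u^5 + 30·u^4 + 60·u^3 + 90·u^2 + 90·u + 45)·e^(-2·u)/8; evaluating from 0 to 1.5 gives ≈ 0.18849, while the full integral is 45/8.
This works out to P = 0.03351.

P ≈ 0.0335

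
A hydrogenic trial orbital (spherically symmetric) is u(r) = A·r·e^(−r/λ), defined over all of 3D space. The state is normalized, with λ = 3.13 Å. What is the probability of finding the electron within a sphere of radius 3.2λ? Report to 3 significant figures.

P ≈ 0.765

Integrate the radial probability density 4πr²|u|² over r ≤ 3.2λ.
Normalization gives A² = 1/(3·π·λ^5).
Substituting t = r/λ, A², 4π and the length scale all cancel in the ratio: P = ∫_{0}^{3.2} t^4·e^(-2·t) dt / ∫_{0}^{∞} t^4·e^(-2·t) dt.
With ∫ t^4·e^(-2·t) dt = -(t^4/2 + t^3 + 3·t^2/2 + 3·t/2 + 3/4)·e^(-2·t) + C, the region integral is ≈ 0.57370 and the full one is 3/4.
This evaluates to P = 0.7649.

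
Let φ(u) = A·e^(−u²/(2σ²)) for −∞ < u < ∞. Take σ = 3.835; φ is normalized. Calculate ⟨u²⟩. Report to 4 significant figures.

By definition ⟨u²⟩ = ∫ u^2 |φ(u)|² du.
Since the A² factors cancel between numerator and denominator, ⟨u²⟩ = σ^2/2.
With σ = 3.835, ⟨u^2⟩ = 7.3536.

⟨u^2⟩ ≈ 7.354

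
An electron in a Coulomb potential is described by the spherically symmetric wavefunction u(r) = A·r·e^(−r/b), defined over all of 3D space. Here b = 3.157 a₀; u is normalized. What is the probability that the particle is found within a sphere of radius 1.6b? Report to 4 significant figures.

P = ∫ |u|² 4πr² dr over r ≤ 1.6b.
Normalization gives A² = 1/(3·π·b^5).
Let t = r/b; then A², 4π and the length scale all cancel, so P = ∫_{0}^{1.6} t^4·e^(-2·t) dt ÷ ∫_{0}^{∞} t^4·e^(-2·t) dt.
An antiderivative of t^4·e^(-2·t) is -(t^4/2 + t^3 + 3·t^2/2 + 3·t/2 + 3/4)·e^(-2·t); evaluating from 0 to 1.6 gives ≈ 0.164541, while the full integral is 3/4.
Taking the ratio yields P = 0.21939.

P ≈ 0.2194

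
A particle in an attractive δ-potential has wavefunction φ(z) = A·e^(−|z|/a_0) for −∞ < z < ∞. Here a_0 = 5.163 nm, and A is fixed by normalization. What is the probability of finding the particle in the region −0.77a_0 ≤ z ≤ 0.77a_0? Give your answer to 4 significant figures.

|φ|² is the probability density, so P = ∫_{−0.77a_0}^{0.77a_0} |φ|² dz.
With A² fixed by ∫|φ|² = 1, i.e. A² = (a_0)^(−1), substitute and integrate.
By symmetry take twice the z ≥ 0 contribution in numerator and denominator; the 2's cancel. Let u = z/a_0; then A² and the length scale cancel, so P = ∫_{0}^{0.77} e^(-2·u) du ÷ ∫_{0}^{∞} e^(-2·u) du.
An antiderivative of e^(-2·u) is -e^(-2·u)/2; evaluating from 0 to 0.77 gives 1/2 - e^(-77/50)/2, while the full integral is 1/2.
Evaluating gives P = 0.78562.

P ≈ 0.7856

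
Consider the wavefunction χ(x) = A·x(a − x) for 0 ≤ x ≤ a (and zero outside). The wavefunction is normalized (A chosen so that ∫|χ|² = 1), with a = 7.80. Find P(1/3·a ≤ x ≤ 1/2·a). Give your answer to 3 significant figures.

P = ∫_{1/3·a}^{1/2·a} |χ(x)|² dx.
Since A² = 1/(a^5/30), this is the region integral divided by the full normalization integral.
In terms of u = x/a (A² and the length scale cancel between numerator and denominator), P = [∫_{1/3}^{1/2} u^2·(1 - u)^2 du] / [∫_{0}^{1} u^2·(1 - u)^2 du].
With ∫ u^2·(1 - u)^2 du = u^3·(6·u^2 - 15·u + 10)/30 + C, the region integral is 47/4860 and the full one is 1/30.
The result is P = 47/162.

P ≈ 0.290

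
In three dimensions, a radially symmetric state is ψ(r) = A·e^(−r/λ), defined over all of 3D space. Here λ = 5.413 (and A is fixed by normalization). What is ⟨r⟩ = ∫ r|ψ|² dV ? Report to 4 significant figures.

⟨r⟩ ≈ 8.120

⟨r⟩ = ∫ r |ψ|² 4πr² dr over the full domain.
Evaluating both integrals, ⟨r⟩ = 3·λ/2.
Putting λ = 5.413 gives 8.1195.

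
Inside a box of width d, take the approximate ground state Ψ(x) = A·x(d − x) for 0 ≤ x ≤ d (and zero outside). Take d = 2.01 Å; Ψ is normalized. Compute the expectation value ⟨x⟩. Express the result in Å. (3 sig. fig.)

⟨x⟩ ≈ 1.01 Å

By definition ⟨x⟩ = ∫ x |Ψ(x)|² dx.
Expanding the polynomial and integrating term by term, the ratio of the moment integral to the normalization integral gives ⟨x⟩ = d/2.
With d = 2.01, ⟨x⟩ = 1.005.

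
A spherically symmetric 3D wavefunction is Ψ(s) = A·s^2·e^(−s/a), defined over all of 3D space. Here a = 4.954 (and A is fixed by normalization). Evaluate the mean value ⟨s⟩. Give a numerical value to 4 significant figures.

⟨s⟩ = ∫ s |Ψ|² 4πs² ds over the full domain.
Using ∫₀^∞ sⁿ e^(−αs) ds = n!/αⁿ⁺¹, since the A² factors cancel between numerator and denominator, ⟨s⟩ = 7·a/2.
Putting a = 4.954 gives 17.339.

⟨s⟩ ≈ 17.34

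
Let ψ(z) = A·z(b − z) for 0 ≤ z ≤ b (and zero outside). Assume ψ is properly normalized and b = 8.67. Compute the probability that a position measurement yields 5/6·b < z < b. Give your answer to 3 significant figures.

P ≈ 0.0355

|ψ|² is the probability density, so P = ∫_{5/6·b}^{b} |ψ|² dz.
With A² fixed by ∫|ψ|² = 1, i.e. A² = (b^5/30)^(−1), substitute and integrate.
Let u = z/b; then A² and the length scale cancel, so P = ∫_{5/6}^{1} u^2·(1 - u)^2 du ÷ ∫_{0}^{1} u^2·(1 - u)^2 du.
With ∫ u^2·(1 - u)^2 du = u^3·(6·u^2 - 15·u + 10)/30 + C, the region integral is ≈ 0.0011831 and the full one is 1/30.
Evaluating gives P = 23/648.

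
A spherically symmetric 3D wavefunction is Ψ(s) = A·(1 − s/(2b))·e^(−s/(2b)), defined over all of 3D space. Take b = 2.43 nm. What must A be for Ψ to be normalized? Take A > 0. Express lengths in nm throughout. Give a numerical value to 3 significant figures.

Require ∫ |Ψ|² 4πs² ds = 1 over the whole domain.
The integral (without the A² prefactor) comes out to 8·π·b^3.
Hence A² = 1/[8·π·b^3].
Plugging in b = 2.43 yields A = 0.05266.

A ≈ 0.0527 nm^(-3/2)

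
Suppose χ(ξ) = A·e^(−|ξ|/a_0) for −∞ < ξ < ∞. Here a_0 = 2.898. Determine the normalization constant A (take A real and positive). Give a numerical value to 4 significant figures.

Normalization requires ∫|χ|² dξ = 1, integrated from −∞ to ∞.
Using ∫₀^∞ ξⁿ e^(−αξ) dξ = n!/αⁿ⁺¹, ∫|χ|² dξ = A²·(a_0).
Setting this equal to 1 gives A² = 1/(a_0).
Substituting a_0 = 2.898 gives A² = 0.34507, so A = 0.58742.

A ≈ 0.5874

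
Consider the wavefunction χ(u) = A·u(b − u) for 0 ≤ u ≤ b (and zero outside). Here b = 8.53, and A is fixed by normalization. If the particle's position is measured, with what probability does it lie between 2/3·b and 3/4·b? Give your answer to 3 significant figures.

P ≈ 0.106

P = ∫_{2/3·b}^{3/4·b} |χ(u)|² du.
Since A² = 1/(b^5/30), this is the region integral divided by the full normalization integral.
Let t = u/b; then A² and the length scale cancel, so P = ∫_{2/3}^{3/4} t^2·(1 - t)^2 dt ÷ ∫_{0}^{1} t^2·(1 - t)^2 dt.
Using ∫ t^2·(1 - t)^2 dt = t^3·(6·t^2 - 15·t + 10)/30, the numerator is ≈ 0.0035454 and the denominator is 1/30.
Evaluating gives P = 0.1064.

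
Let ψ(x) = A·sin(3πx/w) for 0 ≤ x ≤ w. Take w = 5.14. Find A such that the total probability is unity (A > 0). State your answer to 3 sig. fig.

Require ∫ |ψ|² dx = 1 over the whole domain.
With ∫₀^w sin²(nπx/w) dx = w/2, ∫|ψ|² dx = A²·(w/2).
Substituting w = 5.14 gives A² = 0.3891, so A = 0.6238.

A ≈ 0.624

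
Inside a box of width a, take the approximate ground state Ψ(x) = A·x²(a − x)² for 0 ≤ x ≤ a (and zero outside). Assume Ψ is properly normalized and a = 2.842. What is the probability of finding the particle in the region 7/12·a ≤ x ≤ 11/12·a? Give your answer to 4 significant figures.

P = ∫_{7/12·a}^{11/12·a} |Ψ(x)|² dx.
Since A² = 1/(a^9/630), this is the region integral divided by the full normalization integral.
In terms of u = x/a (A² and the length scale cancel between numerator and denominator), P = [∫_{7/12}^{11/12} u^4·(1 - u)^4 du] / [∫_{0}^{1} u^4·(1 - u)^4 du].
Using ∫ u^4·(1 - u)^4 du = u^5·(70·u^4 - 315·u^3 + 540·u^2 - 420·u + 126)/630, the numerator is ≈ 0.000479286 and the denominator is 1/630.
This works out to P = 0.30195.

P ≈ 0.3019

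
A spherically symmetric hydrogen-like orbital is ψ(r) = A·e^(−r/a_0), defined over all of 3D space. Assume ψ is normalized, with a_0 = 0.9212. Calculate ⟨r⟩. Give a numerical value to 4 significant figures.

By definition ⟨r⟩ = ∫ r |ψ(r)|² 4πr² dr.
Using ∫₀^∞ rⁿ e^(−αr) dr = n!/αⁿ⁺¹, evaluating both integrals, ⟨r⟩ = 3·a_0/2.
Putting a_0 = 0.9212 gives 1.3818.

⟨r⟩ ≈ 1.382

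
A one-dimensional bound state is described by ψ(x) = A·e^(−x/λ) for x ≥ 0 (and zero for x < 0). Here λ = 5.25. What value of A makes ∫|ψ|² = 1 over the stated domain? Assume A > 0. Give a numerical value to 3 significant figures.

Normalization requires ∫|ψ|² dx = 1, integrated from 0 to ∞.
Carrying out the integral gives A² · λ/2.
So A² = (λ/2)^(−1).
Substituting λ = 5.25 gives A² = 0.3810, so A = 0.6172.

A ≈ 0.617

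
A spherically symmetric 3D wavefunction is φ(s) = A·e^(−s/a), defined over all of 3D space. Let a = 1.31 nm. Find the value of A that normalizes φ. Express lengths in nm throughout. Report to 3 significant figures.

Require ∫ |φ|² 4πs² ds = 1 over the whole domain.
The angular integral contributes 4π, leaving ∫₀^∞ s²|φ|² ds.
Using ∫₀^∞ sⁿ e^(−αs) ds = n!/αⁿ⁺¹, carrying out the integral gives A² · π·a^3.
Hence A² = 1/[π·a^3].
With a = 1.31: A² = 0.1416 and A = 0.3763.

A ≈ 0.376 nm^(-3/2)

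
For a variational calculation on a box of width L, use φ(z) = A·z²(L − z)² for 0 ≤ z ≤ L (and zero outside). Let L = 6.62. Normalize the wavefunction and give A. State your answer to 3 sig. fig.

A ≈ 0.00508

The normalization condition is ∫|φ|² dz = 1 from 0 to L.
With φ = A·z²(L − z)², the integral evaluates to A²·[L^9/630].
So A² = (L^9/630)^(−1).
Plugging in L = 6.62 yields A = 0.005079.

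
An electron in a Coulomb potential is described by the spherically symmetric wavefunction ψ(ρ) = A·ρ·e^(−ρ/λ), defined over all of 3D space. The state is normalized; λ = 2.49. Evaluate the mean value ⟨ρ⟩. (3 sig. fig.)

⟨ρ⟩ ≈ 6.23

The expectation value is the |ψ|²-weighted average of ρ: ∫ ρ|ψ|² 4πρ² dρ.
Recall ∫₀^∞ ρ^m e^(−ρ/β) dρ = m!·β^(m+1), since the A² factors cancel between numerator and denominator, ⟨ρ⟩ = 5·λ/2.
With λ = 2.49, ⟨ρ⟩ = 6.225.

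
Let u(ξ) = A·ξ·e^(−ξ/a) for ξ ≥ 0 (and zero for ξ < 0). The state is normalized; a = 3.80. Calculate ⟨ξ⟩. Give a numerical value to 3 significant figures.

⟨ξ⟩ ≈ 5.70

The expectation value is the |u|²-weighted average of ξ: ∫ ξ|u|² dξ.
With ∫₀^∞ ξ^3 e^(−αξ) dξ = 3!/α^4, evaluating both integrals, ⟨ξ⟩ = 3·a/2.
Putting a = 3.80 gives 5.700.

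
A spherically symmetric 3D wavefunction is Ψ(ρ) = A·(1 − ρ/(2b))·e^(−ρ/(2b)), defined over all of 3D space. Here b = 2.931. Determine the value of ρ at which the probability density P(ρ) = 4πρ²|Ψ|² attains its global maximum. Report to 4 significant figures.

ρ ≈ 15.35

Set d/dρ [P(ρ) = 4πρ²|Ψ|²] = 0 and solve for ρ > 0.
Solving yields ρ = b·(√(5) + 3).
With b = 2.931, the most probable radial distance is 15.347.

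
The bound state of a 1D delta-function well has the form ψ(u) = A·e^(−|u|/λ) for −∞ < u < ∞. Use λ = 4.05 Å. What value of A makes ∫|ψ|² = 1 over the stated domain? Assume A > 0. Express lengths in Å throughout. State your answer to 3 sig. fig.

We need A² ∫|f|² du = 1, taking the integral from −∞ to ∞.
Using ∫₀^∞ uⁿ e^(−αu) du = n!/αⁿ⁺¹, the integral (without the A² prefactor) comes out to λ.
Plugging in λ = 4.05 yields A = 0.4969.

A ≈ 0.497 Å^(-1/2)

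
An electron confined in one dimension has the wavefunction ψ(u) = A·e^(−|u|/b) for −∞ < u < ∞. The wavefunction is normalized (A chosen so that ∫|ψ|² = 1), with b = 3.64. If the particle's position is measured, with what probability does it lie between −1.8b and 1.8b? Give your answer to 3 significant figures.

|ψ|² is the probability density, so P = ∫_{−1.8b}^{1.8b} |ψ|² du.
Since A² = 1/(b), this is the region integral divided by the full normalization integral.
By symmetry take twice the u ≥ 0 contribution in numerator and denominator; the 2's cancel. Let t = u/b; then A² and the length scale cancel, so P = ∫_{0}^{1.8} e^(-2·t) dt ÷ ∫_{0}^{∞} e^(-2·t) dt.
Using ∫ e^(-2·t) dt = -e^(-2·t)/2, the numerator is 1/2 - e^(-18/5)/2 and the denominator is 1/2.
This works out to P = 0.9727.

P ≈ 0.973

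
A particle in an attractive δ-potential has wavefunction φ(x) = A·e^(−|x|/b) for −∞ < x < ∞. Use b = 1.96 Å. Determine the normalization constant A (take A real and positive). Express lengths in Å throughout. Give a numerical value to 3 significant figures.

A ≈ 0.714 Å^(-1/2)

Require ∫ |φ|² dx = 1 over the whole domain.
With ∫₀^∞ x^0 e^(−αx) dx = 0!/α^1, carrying out the integral gives A² · b.
Setting this equal to 1 gives A² = 1/(b).
Plugging in b = 1.96 yields A = 0.7143.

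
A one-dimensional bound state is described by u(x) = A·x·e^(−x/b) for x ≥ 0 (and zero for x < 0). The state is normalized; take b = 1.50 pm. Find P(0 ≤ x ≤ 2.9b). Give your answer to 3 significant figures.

The probability is P = ∫ |u|² dx over [0, 2.9b].
Since A² = 1/(b^3/4), this is the region integral divided by the full normalization integral.
In terms of t = x/b (A² and the length scale cancel between numerator and denominator), P = [∫_{0}^{2.9} t^2·e^(-2·t) dt] / [∫_{0}^{∞} t^2·e^(-2·t) dt].
With ∫ t^2·e^(-2·t) dt = -(2·t^2 + 2·t + 1)·e^(-2·t)/4 + C, the region integral is 1/4 - 1181·e^(-29/5)/200 and the full one is 1/4.
Taking the ratio, P = 0.9285.

P ≈ 0.928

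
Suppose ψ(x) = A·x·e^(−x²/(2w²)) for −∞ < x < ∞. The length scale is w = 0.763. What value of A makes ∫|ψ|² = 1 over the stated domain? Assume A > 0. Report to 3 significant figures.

A ≈ 1.59

The normalization condition is ∫|ψ|² dx = 1 from −∞ to ∞.
With ∫_{−∞}^{∞} x^(2m) e^(−αx²) dx = (2m−1)!!·√π / (2^m α^(m+1/2)), with ψ = A·x·e^(−x²/(2w²)), the integral evaluates to A²·[√(π)·w^3/2].
Hence A² = 1/[√(π)·w^3/2].
With w = 0.763: A² = 2.540 and A = 1.594.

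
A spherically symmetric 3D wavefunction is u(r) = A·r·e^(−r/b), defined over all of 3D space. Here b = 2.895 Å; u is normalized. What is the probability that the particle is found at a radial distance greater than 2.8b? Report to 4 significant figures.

P = ∫ |u|² 4πr² dr over r > 2.8b.
A² is fixed by ∫₀^∞ 4πr²|u|² dr = 1, i.e. A² = (3·π·b^5)^(−1).
Let t = r/b; then A², 4π and the length scale all cancel, so P = ∫_{2.8}^{∞} t^4·e^(-2·t) dt ÷ ∫_{0}^{∞} t^4·e^(-2·t) dt.
Using ∫ t^4·e^(-2·t) dt = -(t^4/2 + t^3 + 3·t^2/2 + 3·t/2 + 3/4)·e^(-2·t), the numerator is ≈ 0.256613 and the denominator is 3/4.
This evaluates to P = 0.34215.

P ≈ 0.3422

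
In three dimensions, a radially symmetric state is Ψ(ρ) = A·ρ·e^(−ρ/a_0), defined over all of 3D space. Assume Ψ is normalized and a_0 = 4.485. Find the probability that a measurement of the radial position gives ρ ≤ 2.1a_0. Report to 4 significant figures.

P ≈ 0.4102

With dV = 4πρ²dρ, the probability is ∫|Ψ|² dV over ρ ≤ 2.1a_0.
The full normalization integral is A²·[3·π·a_0^5] = 1, fixing A².
In terms of u = ρ/a_0 (A², 4π and the length scale all cancel between numerator and denominator), P = [∫_{0}^{2.1} u^4·e^(-2·u) du] / [∫_{0}^{∞} u^4·e^(-2·u) du].
With ∫ u^4·e^(-2·u) du = -(u^4/2 + u^3 + 3·u^2/2 + 3·u/2 + 3/4)·e^(-2·u) + C, the region integral is ≈ 0.307630 and the full one is 3/4.
This evaluates to P = 0.41017.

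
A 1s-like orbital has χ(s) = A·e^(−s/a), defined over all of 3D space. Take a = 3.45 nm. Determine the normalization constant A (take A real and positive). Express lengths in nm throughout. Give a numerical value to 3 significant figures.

The normalization condition is ∫|χ|² 4πs² ds = 1 from 0 to ∞.
The angular integral contributes 4π, leaving ∫₀^∞ s²|χ|² ds.
With χ = A·e^(−s/a), the integral evaluates to A²·[π·a^3].
So A² = (π·a^3)^(−1).
With a = 3.45: A² = 0.007752 and A = 0.08804.

A ≈ 0.0880 nm^(-3/2)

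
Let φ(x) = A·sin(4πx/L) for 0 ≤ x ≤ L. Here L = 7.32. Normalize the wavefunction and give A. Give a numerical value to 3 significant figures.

A ≈ 0.523

Normalization requires ∫|φ|² dx = 1, integrated from 0 to L.
Carrying out the integral gives A² · L/2.
So A² = (L/2)^(−1).
With L = 7.32: A² = 0.2732 and A = 0.5227.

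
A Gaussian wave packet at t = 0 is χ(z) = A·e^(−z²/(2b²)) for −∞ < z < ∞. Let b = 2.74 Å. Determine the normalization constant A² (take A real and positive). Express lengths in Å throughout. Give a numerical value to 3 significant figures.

We need A² ∫|f|² dz = 1, taking the integral from −∞ to ∞.
Using the Gaussian integral ∫_{−∞}^{∞} e^(−αz²) dz = √(π/α), carrying out the integral gives A² · √(π)·b.
So A² = (√(π)·b)^(−1).
With b = 2.74: A² = 0.2059 and A = 0.4538.

A^2 ≈ 0.206 Å^(-1)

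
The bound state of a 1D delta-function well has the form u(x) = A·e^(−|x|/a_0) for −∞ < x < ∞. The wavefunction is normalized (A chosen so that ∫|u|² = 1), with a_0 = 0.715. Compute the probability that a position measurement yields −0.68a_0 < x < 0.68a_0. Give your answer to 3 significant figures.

P ≈ 0.743

|u|² is the probability density, so P = ∫_{−0.68a_0}^{0.68a_0} |u|² dx.
With A² fixed by ∫|u|² = 1, i.e. A² = (a_0)^(−1), substitute and integrate.
By symmetry take twice the x ≥ 0 contribution in numerator and denominator; the 2's cancel. In terms of t = x/a_0 (A² and the length scale cancel between numerator and denominator), P = [∫_{0}^{0.68} e^(-2·t) dt] / [∫_{0}^{∞} e^(-2·t) dt].
An antiderivative of e^(-2·t) is -e^(-2·t)/2; evaluating from 0 to 0.68 gives 1/2 - e^(-34/25)/2, while the full integral is 1/2.
This works out to P = 0.7433.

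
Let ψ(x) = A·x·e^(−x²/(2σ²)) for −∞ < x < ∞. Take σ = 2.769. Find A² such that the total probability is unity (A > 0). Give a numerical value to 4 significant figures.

Require ∫ |ψ|² dx = 1 over the whole domain.
With ∫_{−∞}^{∞} x^(2m) e^(−αx²) dx = (2m−1)!!·√π / (2^m α^(m+1/2)), the integral (without the A² prefactor) comes out to √(π)·σ^3/2.
Hence A² = 1/[√(π)·σ^3/2].
Substituting σ = 2.769 gives A² = 0.053148, so A = 0.23054.

A^2 ≈ 0.05315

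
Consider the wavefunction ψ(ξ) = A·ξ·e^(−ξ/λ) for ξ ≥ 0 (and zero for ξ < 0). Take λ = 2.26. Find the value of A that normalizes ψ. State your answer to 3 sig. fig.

A ≈ 0.589

We need A² ∫|f|² dξ = 1, taking the integral from 0 to ∞.
The integral (without the A² prefactor) comes out to λ^3/4.
Plugging in λ = 2.26 yields A = 0.5887.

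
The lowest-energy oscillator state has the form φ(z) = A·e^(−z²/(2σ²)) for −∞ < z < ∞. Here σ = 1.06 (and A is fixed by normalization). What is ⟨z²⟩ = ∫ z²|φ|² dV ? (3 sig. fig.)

⟨z^2⟩ ≈ 0.562

The expectation value is the |φ|²-weighted average of z^2: ∫ z^2|φ|² dz.
Evaluating both integrals, ⟨z²⟩ = σ^2/2.
With σ = 1.06, ⟨z^2⟩ = 0.5618.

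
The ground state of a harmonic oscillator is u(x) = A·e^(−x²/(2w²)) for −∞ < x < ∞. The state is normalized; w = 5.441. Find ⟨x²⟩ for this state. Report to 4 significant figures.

⟨x^2⟩ ≈ 14.80

The expectation value is the |u|²-weighted average of x^2: ∫ x^2|u|² dx.
Differentiating ∫e^(−αx²) dx = √(π/α) under α to get the higher moments, the ratio of the moment integral to the normalization integral gives ⟨x²⟩ = w^2/2.
With w = 5.441, ⟨x^2⟩ = 14.802.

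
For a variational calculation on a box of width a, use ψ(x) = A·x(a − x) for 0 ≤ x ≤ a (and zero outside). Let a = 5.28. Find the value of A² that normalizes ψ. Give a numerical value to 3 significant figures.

We need A² ∫|f|² dx = 1, taking the integral from 0 to a.
Expanding the polynomial and integrating term by term, ∫|ψ|² dx = A²·(a^5/30).
So A² = (a^5/30)^(−1).
With a = 5.28: A² = 0.007311 and A = 0.08550.

A^2 ≈ 0.00731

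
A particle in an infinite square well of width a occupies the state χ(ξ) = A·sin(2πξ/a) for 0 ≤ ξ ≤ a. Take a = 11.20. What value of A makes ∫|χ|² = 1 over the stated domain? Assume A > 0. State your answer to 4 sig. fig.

A ≈ 0.4226

The normalization condition is ∫|χ|² dξ = 1 from 0 to a.
With χ = A·sin(2πξ/a), the integral evaluates to A²·[a/2].
Setting this equal to 1 gives A² = 1/(a/2).
Plugging in a = 11.20 yields A = 0.42258.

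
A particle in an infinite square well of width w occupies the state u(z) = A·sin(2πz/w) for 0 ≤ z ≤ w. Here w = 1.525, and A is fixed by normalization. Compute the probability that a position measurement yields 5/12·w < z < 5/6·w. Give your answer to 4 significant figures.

P ≈ 0.4167

P = ∫_{5/12·w}^{5/6·w} |u(z)|² dz.
With A² fixed by ∫|u|² = 1, i.e. A² = (w/2)^(−1), substitute and integrate.
In terms of t = z/w (A² and the length scale cancel between numerator and denominator), P = [∫_{5/12}^{5/6} sin(2·π·t)^2 dt] / [∫_{0}^{1} sin(2·π·t)^2 dt].
Using ∫ sin(2·π·t)^2 dt = t/2 - sin(4·π·t)/(8·π), the numerator is 5/24 and the denominator is 1/2.
Evaluating gives P = 5/12.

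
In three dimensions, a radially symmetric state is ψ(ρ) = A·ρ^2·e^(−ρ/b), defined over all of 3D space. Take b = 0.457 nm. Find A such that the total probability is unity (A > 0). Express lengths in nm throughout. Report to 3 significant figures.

We need A² ∫|f|² 4πρ² dρ = 1, taking the integral from 0 to ∞.
With ψ = A·ρ^2·e^(−ρ/b), the integral evaluates to A²·[45·π·b^7/2].
Hence A² = 1/[45·π·b^7/2].
With b = 0.457: A² = 3.398 and A = 1.843.

A ≈ 1.84 nm^(-7/2)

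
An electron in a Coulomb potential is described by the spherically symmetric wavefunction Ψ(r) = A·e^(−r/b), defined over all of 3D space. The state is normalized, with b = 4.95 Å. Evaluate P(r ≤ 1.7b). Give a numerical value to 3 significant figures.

P = ∫ |Ψ|² 4πr² dr over r ≤ 1.7b.
A² is fixed by ∫₀^∞ 4πr²|Ψ|² dr = 1, i.e. A² = (π·b^3)^(−1).
Let u = r/b; then A², 4π and the length scale all cancel, so P = ∫_{0}^{1.7} u^2·e^(-2·u) du ÷ ∫_{0}^{∞} u^2·e^(-2·u) du.
Using ∫ u^2·e^(-2·u) du = -(2·u^2 + 2·u + 1)·e^(-2·u)/4, the numerator is 1/4 - 509·e^(-17/5)/200 and the denominator is 1/4.
The region integral divided by the full integral gives P = 0.6603.

P ≈ 0.660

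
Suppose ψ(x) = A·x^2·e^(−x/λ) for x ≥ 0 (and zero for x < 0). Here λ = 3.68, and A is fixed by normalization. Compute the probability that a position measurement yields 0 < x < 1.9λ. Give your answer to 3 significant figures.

P ≈ 0.332

P = ∫_{0}^{1.9λ} |ψ(x)|² dx.
With A² fixed by ∫|ψ|² = 1, i.e. A² = (3·λ^5/4)^(−1), substitute and integrate.
Substituting u = x/λ, A² and the length scale cancel in the ratio: P = ∫_{0}^{1.9} u^4·e^(-2·u) du / ∫_{0}^{∞} u^4·e^(-2·u) du.
Using ∫ u^4·e^(-2·u) du = -(u^4/2 + u^3 + 3·u^2/2 + 3·u/2 + 3/4)·e^(-2·u), the numerator is ≈ 0.24912 and the denominator is 3/4.
Evaluating gives P = 0.3322.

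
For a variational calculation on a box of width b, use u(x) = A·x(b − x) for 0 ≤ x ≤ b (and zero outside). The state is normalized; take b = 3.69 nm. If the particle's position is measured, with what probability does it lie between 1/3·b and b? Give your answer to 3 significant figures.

P ≈ 0.790

The probability is P = ∫ |u|² dx over [1/3·b, b].
The normalization integral ∫|u|²dx over the whole domain equals b^5/30·A², and A² cancels in the ratio.
Let t = x/b; then A² and the length scale cancel, so P = ∫_{1/3}^{1} t^2·(1 - t)^2 dt ÷ ∫_{0}^{1} t^2·(1 - t)^2 dt.
With ∫ t^2·(1 - t)^2 dt = t^3·(6·t^2 - 15·t + 10)/30 + C, the region integral is 32/1215 and the full one is 1/30.
This works out to P = 64/81.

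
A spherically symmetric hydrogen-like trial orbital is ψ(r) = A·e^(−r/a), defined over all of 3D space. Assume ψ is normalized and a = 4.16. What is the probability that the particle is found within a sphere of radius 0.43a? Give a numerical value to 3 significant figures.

P ≈ 0.0564

P = ∫ |ψ|² 4πr² dr over r ≤ 0.43a.
Normalization gives A² = 1/(π·a^3).
In terms of u = r/a (A², 4π and the length scale all cancel between numerator and denominator), P = [∫_{0}^{0.43} u^2·e^(-2·u) du] / [∫_{0}^{∞} u^2·e^(-2·u) du].
With ∫ u^2·e^(-2·u) du = -(2·u^2 + 2·u + 1)·e^(-2·u)/4 + C, the region integral is ≈ 0.014108 and the full one is 1/4.
The region integral divided by the full integral gives P = 0.05643.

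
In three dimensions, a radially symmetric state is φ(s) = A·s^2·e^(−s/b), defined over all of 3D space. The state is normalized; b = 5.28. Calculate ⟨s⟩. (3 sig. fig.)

⟨s⟩ ≈ 18.5

⟨s⟩ = ∫ s |φ|² 4πs² ds over the full domain.
Using ∫₀^∞ sⁿ e^(−αs) ds = n!/αⁿ⁺¹, evaluating both integrals, ⟨s⟩ = 7·b/2.
Putting b = 5.28 gives 18.48.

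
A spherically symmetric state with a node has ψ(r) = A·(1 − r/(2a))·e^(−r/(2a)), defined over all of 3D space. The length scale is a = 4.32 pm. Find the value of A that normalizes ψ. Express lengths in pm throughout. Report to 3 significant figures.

The normalization condition is ∫|ψ|² 4πr² dr = 1 from 0 to ∞.
In 3D with spherical symmetry the volume element is 4πr² dr.
Recall ∫₀^∞ r^m e^(−r/β) dr = m!·β^(m+1), ∫|ψ|² 4πr² dr = A²·(8·π·a^3).
Setting this equal to 1 gives A² = 1/(8·π·a^3).
With a = 4.32: A² = 0.0004935 and A = 0.02222.

A ≈ 0.0222 pm^(-3/2)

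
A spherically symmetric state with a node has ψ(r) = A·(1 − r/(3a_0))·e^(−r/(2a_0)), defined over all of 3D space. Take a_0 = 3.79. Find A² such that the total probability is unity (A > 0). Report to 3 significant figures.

A^2 ≈ 0.00219

We need A² ∫|f|² 4πr² dr = 1, taking the integral from 0 to ∞.
The angular integral contributes 4π, leaving ∫₀^∞ r²|ψ|² dr.
With ∫₀^∞ r^4 e^(−αr) dr = 4!/α^5, with ψ = A·(1 − r/(3a_0))·e^(−r/(2a_0)), the integral evaluates to A²·[8·π·a_0^3/3].
Plugging in a_0 = 3.79 yields A = 0.04683.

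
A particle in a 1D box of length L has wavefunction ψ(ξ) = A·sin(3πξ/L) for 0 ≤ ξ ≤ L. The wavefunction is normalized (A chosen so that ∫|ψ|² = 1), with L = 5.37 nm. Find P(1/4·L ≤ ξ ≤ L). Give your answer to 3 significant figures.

P ≈ 0.697

P = ∫_{1/4·L}^{L} |ψ(ξ)|² dξ.
Since A² = 1/(L/2), this is the region integral divided by the full normalization integral.
Substituting u = ξ/L, A² and the length scale cancel in the ratio: P = ∫_{1/4}^{1} sin(3·π·u)^2 du / ∫_{0}^{1} sin(3·π·u)^2 du.
With ∫ sin(3·π·u)^2 du = u/2 - sin(6·π·u)/(12·π) + C, the region integral is 3/8 - 1/(12·π) and the full one is 1/2.
This works out to P = (-2 + 9·π)/(12·π).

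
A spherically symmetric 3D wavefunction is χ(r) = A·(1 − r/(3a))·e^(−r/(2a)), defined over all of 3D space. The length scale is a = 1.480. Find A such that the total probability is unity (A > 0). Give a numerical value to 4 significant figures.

A ≈ 0.1919

Normalization requires ∫|χ|² 4πr² dr = 1, integrated from 0 to ∞.
In 3D with spherical symmetry the volume element is 4πr² dr.
Recall ∫₀^∞ r^m e^(−r/β) dr = m!·β^(m+1), with χ = A·(1 − r/(3a))·e^(−r/(2a)), the integral evaluates to A²·[8·π·a^3/3].
So A² = (8·π·a^3/3)^(−1).
With a = 1.480: A² = 0.036821 and A = 0.19189.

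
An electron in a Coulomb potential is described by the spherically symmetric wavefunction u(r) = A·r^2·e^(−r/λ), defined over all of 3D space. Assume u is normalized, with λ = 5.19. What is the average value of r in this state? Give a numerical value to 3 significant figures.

By definition ⟨r⟩ = ∫ r |u(r)|² 4πr² dr.
Evaluating both integrals, ⟨r⟩ = 7·λ/2.
With λ = 5.19, ⟨r⟩ = 18.17.

⟨r⟩ ≈ 18.2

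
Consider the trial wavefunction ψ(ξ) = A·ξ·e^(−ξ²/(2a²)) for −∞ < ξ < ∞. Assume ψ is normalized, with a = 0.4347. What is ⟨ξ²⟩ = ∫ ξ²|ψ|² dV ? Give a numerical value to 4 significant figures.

The expectation value is the |ψ|²-weighted average of ξ^2: ∫ ξ^2|ψ|² dξ.
Since the A² factors cancel between numerator and denominator, ⟨ξ²⟩ = 3·a^2/2.
Putting a = 0.4347 gives 0.28345.

⟨ξ^2⟩ ≈ 0.2834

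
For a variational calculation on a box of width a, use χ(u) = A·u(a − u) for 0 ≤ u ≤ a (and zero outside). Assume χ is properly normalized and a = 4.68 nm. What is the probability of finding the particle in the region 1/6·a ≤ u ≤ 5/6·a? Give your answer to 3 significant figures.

|χ|² is the probability density, so P = ∫_{1/6·a}^{5/6·a} |χ|² du.
The normalization integral ∫|χ|²du over the whole domain equals a^5/30·A², and A² cancels in the ratio.
Substituting t = u/a, A² and the length scale cancel in the ratio: P = ∫_{1/6}^{5/6} t^2·(1 - t)^2 dt / ∫_{0}^{1} t^2·(1 - t)^2 dt.
Using ∫ t^2·(1 - t)^2 dt = t^3·(6·t^2 - 15·t + 10)/30, the numerator is 301/9720 and the denominator is 1/30.
Evaluating gives P = 301/324.

P ≈ 0.929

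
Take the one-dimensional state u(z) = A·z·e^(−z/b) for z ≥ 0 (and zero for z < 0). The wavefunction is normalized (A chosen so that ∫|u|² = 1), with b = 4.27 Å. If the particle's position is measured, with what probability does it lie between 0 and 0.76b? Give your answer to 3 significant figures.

|u|² is the probability density, so P = ∫_{0}^{0.76b} |u|² dz.
Since A² = 1/(b^3/4), this is the region integral divided by the full normalization integral.
Substituting t = z/b, A² and the length scale cancel in the ratio: P = ∫_{0}^{0.76} t^2·e^(-2·t) dt / ∫_{0}^{∞} t^2·e^(-2·t) dt.
With ∫ t^2·e^(-2·t) dt = -(2·t^2 + 2·t + 1)·e^(-2·t)/4 + C, the region integral is 1/4 - 2297·e^(-38/25)/2500 and the full one is 1/4.
This works out to P = 0.1962.

P ≈ 0.196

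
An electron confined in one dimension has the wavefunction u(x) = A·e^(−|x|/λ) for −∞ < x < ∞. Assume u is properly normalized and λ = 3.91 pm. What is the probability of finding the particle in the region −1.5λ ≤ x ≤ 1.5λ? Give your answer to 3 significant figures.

P = ∫_{−1.5λ}^{1.5λ} |u(x)|² dx.
The normalization integral ∫|u|²dx over the whole domain equals λ·A², and A² cancels in the ratio.
By symmetry take twice the x ≥ 0 contribution in numerator and denominator; the 2's cancel. In terms of t = x/λ (A² and the length scale cancel between numerator and denominator), P = [∫_{0}^{1.5} e^(-2·t) dt] / [∫_{0}^{∞} e^(-2·t) dt].
With ∫ e^(-2·t) dt = -e^(-2·t)/2 + C, the region integral is 1/2 - e^(-3)/2 and the full one is 1/2.
This works out to P = 0.9502.

P ≈ 0.950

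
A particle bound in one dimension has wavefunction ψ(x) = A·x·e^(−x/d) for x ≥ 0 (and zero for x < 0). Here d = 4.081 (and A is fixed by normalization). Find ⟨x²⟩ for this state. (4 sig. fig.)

The expectation value is the |ψ|²-weighted average of x^2: ∫ x^2|ψ|² dx.
With ∫₀^∞ x^4 e^(−αx) dx = 4!/α^5, evaluating both integrals, ⟨x²⟩ = 3·d^2.
Putting d = 4.081 gives 49.964.

⟨x^2⟩ ≈ 49.96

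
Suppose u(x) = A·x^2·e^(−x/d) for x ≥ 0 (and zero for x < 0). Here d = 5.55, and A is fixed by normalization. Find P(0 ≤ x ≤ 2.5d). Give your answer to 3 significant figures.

The probability is P = ∫ |u|² dx over [0, 2.5d].
The normalization integral ∫|u|²dx over the whole domain equals 3·d^5/4·A², and A² cancels in the ratio.
In terms of t = x/d (A² and the length scale cancel between numerator and denominator), P = [∫_{0}^{2.5} t^4·e^(-2·t) dt] / [∫_{0}^{∞} t^4·e^(-2·t) dt].
An antiderivative of t^4·e^(-2·t) is -(t^4/2 + t^3 + 3·t^2/2 + 3·t/2 + 3/4)·e^(-2·t); evaluating from 0 to 2.5 gives 3/4 - 1569·e^(-5)/32, while the full integral is 3/4.
Evaluating gives P = 0.5595.

P ≈ 0.560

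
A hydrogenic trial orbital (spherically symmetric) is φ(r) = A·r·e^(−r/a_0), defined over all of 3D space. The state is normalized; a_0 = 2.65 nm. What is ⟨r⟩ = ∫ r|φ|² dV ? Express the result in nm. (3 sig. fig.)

⟨r⟩ ≈ 6.63 nm

The expectation value is the |φ|²-weighted average of r: ∫ r|φ|² 4πr² dr.
With ∫₀^∞ r^5 e^(−αr) dr = 5!/α^6, since the A² factors cancel between numerator and denominator, ⟨r⟩ = 5·a_0/2.
Putting a_0 = 2.65 gives 6.625.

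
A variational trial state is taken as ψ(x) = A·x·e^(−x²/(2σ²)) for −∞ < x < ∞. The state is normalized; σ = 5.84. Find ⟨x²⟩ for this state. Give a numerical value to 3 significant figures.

⟨x²⟩ = ∫ x^2 |ψ|² dx over the full domain.
Evaluating both integrals, ⟨x²⟩ = 3·σ^2/2.
Putting σ = 5.84 gives 51.16.

⟨x^2⟩ ≈ 51.2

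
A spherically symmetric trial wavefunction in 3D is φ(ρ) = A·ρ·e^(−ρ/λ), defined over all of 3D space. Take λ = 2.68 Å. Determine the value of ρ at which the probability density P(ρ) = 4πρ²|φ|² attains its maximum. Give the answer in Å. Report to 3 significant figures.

Differentiate P(ρ) = 4πρ²|φ|² with respect to ρ and set to zero.
Solving yields ρ = 2·λ.
With λ = 2.68, the most probable radial distance is 5.360 Å.

ρ ≈ 5.36 Å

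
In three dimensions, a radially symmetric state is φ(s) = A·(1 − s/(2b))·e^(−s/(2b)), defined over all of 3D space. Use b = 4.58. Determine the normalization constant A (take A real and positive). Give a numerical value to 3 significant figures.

A ≈ 0.0204

The normalization condition is ∫|φ|² 4πs² ds = 1 from 0 to ∞.
(Spherical symmetry: dV = 4πs² ds.)
Carrying out the integral gives A² · 8·π·b^3.
So A² = (8·π·b^3)^(−1).
Plugging in b = 4.58 yields A = 0.02035.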